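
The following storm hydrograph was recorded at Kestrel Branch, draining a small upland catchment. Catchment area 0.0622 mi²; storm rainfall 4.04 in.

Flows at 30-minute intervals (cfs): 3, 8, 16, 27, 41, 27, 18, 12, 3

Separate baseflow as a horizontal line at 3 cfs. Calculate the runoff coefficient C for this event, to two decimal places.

C ≈ 0.39

ΣQ_DR = 128.0 cfs; V = ΣQ_DR·Δt = 2.304 × 10^5 ft³.
Runoff depth d = V / A = 1.594 in.
C = d / P = 1.594 / 4.04 = 0.39.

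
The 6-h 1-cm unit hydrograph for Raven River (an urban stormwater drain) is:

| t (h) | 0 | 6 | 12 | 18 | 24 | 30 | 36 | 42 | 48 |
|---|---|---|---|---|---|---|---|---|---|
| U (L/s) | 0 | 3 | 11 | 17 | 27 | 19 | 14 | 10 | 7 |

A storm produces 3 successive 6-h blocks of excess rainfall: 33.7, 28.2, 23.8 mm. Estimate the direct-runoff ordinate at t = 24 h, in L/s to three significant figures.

Q ≈ 165 L/s

By discrete convolution, Q_j = Σ (P_i / 10 mm) · U_{j−i}.
At t = 24 h (j=4): Q = (33.7/10)·27 + (28.2/10)·17 + (23.8/10)·11 = 165 L/s.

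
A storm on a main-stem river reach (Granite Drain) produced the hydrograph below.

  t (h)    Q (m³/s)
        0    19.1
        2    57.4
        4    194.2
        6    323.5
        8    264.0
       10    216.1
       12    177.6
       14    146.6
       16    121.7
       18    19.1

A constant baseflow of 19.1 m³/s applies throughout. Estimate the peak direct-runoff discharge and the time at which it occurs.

Q_p = 304.4 m³/s at t = 6 h

Subtracting baseflow gives direct-runoff ordinates: 0.0, 38.3, 175.1, 304.4, 244.9, 197.0, 158.5, 127.5, 102.6, 0.0 m³/s.
The maximum is 304.4 m³/s, occurring at the reading for t = 6 h.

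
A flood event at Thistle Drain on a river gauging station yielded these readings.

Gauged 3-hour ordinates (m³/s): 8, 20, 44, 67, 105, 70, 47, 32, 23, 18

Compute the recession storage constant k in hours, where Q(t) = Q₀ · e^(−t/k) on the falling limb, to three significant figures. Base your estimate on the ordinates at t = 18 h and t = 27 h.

On the falling limb, Q drops from 47 to 18 m³/s between t = 18 h and t = 27 h (Δt = 9 h).
k = −Δt / ln(Q₂/Q₁) = −9 / ln(18/47) = 9.38 h.

k ≈ 9.38 h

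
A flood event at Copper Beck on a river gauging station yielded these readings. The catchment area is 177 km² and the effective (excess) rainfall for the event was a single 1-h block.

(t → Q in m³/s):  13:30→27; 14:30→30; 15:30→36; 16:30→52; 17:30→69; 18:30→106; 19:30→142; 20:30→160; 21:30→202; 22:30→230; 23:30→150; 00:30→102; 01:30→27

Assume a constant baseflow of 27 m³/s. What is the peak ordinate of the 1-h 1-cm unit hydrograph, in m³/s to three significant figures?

Direct runoff: 0.0, 3.0, 9.0, 25.0, 42.0, 79.0, 115.0, 133.0, 175.0, 203.0, 123.0, 75.0, 0.0 m³/s; ΣQ_DR = 982.0 m³/s, peak = 203.0 m³/s.
Runoff depth d = ΣQ_DR·Δt / A = 982.0 × 3600 / (177 km²) = 19.97 mm.
The 1-cm UH is the DRH scaled by (10 mm)/d, so U_p = 203.0 × 10/19.97 = 102 m³/s.

U_p ≈ 102 m³/s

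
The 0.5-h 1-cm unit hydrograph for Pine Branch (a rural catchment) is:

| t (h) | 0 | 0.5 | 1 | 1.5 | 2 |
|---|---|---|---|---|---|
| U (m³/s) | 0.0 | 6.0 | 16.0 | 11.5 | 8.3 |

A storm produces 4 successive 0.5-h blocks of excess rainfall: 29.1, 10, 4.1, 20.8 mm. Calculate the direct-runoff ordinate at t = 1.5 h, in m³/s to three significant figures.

By discrete convolution, Q_j = Σ (P_i / 10 mm) · U_{j−i}.
At t = 1.5 h (j=3): Q = (29.1/10)·11.5 + (10/10)·16.0 + (4.1/10)·6.0 + (20.8/10)·0.0 = 51.9 m³/s.

Q ≈ 51.9 m³/s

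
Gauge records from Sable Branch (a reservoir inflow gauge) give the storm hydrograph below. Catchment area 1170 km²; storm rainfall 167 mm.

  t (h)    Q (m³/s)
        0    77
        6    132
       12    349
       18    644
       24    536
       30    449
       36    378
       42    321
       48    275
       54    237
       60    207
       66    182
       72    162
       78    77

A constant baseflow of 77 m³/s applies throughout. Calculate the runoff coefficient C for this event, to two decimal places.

C ≈ 0.33

ΣQ_DR = 2948 m³/s; V = ΣQ_DR·Δt = 6.368 × 10^7 m³.
Runoff depth d = V / A = 54.42 mm.
C = d / P = 54.42 / 167 = 0.33.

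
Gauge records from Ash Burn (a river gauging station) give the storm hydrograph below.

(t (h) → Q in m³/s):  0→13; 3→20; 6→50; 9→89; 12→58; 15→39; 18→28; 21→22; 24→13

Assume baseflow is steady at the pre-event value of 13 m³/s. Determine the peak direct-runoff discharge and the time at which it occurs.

Subtracting baseflow gives direct-runoff ordinates: 0.0, 7.0, 37.0, 76.0, 45.0, 26.0, 15.0, 9.0, 0.0 m³/s.
The maximum is 76.0 m³/s, occurring at the reading for t = 9 h.

Q_p = 76.0 m³/s at t = 9 h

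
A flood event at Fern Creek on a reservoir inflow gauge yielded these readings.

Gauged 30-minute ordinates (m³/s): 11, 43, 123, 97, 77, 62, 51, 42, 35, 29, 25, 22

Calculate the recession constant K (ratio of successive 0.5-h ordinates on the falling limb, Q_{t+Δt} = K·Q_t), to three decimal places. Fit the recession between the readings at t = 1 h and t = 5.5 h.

K ≈ 0.826

Using the recession-limb readings at t = 1 h and t = 5.5 h: Q falls from 123 to 22 m³/s over 9 intervals.
K = (Q₂/Q₁)^(1/9) = (22/123)^(1/9) = 0.826.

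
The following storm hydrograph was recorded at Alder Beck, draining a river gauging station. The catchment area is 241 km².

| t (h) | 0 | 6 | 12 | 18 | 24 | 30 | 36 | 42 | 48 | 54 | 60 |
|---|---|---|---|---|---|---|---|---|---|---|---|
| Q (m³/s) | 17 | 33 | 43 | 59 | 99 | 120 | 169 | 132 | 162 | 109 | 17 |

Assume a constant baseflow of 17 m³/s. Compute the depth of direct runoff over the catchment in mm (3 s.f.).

Direct runoff: 0.0, 16.0, 26.0, 42.0, 82.0, 103.0, 152.0, 115.0, 145.0, 92.0, 0.0 m³/s; ΣQ_DR = 773.0 m³/s.
V = ΣQ_DR · Δt = 773.0 × 21600 s = 1.670 × 10^7 m³.
Over A = 241 km², depth = V / A = 69.3 mm.

d ≈ 69.3 mm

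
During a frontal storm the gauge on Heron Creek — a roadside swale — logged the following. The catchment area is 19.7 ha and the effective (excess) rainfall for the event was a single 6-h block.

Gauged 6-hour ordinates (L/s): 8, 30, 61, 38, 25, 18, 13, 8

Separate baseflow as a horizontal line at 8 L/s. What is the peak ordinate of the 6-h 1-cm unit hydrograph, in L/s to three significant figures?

Direct runoff: 0.0, 22.0, 53.0, 30.0, 17.0, 10.0, 5.0, 0.0 L/s; ΣQ_DR = 137.0 L/s, peak = 53.0 L/s.
Runoff depth d = ΣQ_DR·Δt / A = 137.0 × 21600 / (19.7 ha) = 15.02 mm.
The 1-cm UH is the DRH scaled by (10 mm)/d, so U_p = 53.0 × 10/15.02 = 35.3 L/s.

U_p ≈ 35.3 L/s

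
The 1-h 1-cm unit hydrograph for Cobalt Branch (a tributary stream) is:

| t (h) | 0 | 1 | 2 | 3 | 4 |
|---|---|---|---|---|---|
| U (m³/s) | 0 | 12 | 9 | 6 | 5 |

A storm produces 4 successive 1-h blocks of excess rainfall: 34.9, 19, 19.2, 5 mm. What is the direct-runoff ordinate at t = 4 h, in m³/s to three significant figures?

By discrete convolution, Q_j = Σ (P_i / 10 mm) · U_{j−i}.
At t = 4 h (j=4): Q = (34.9/10)·5 + (19/10)·6 + (19.2/10)·9 + (5/10)·12 = 52.1 m³/s.

Q ≈ 52.1 m³/s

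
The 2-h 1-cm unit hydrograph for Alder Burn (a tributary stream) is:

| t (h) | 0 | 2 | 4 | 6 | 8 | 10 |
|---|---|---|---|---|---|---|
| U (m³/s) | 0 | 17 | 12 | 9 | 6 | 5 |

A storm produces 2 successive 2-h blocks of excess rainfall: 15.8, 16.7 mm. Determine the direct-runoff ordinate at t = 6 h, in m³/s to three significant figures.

Q ≈ 34.3 m³/s

By discrete convolution, Q_j = Σ (P_i / 10 mm) · U_{j−i}.
At t = 6 h (j=3): Q = (15.8/10)·9 + (16.7/10)·12 = 34.3 m³/s.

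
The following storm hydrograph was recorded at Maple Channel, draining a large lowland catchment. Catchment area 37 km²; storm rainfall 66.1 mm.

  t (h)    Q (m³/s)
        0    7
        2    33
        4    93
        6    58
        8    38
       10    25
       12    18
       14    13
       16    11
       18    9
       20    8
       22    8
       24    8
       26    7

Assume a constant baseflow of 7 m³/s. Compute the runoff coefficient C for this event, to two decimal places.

C ≈ 0.70

ΣQ_DR = 238.0 m³/s; V = ΣQ_DR·Δt = 1.714 × 10^6 m³.
Runoff depth d = V / A = 46.31 mm.
C = d / P = 46.31 / 66.1 = 0.70.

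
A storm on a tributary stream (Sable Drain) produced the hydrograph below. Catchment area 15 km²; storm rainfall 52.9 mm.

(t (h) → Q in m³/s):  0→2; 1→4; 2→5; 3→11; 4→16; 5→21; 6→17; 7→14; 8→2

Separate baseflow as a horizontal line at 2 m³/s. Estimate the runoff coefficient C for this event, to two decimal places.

ΣQ_DR = 74.00 m³/s; V = ΣQ_DR·Δt = 2.664 × 10^5 m³.
Runoff depth d = V / A = 17.76 mm.
C = d / P = 17.76 / 52.9 = 0.34.

C ≈ 0.34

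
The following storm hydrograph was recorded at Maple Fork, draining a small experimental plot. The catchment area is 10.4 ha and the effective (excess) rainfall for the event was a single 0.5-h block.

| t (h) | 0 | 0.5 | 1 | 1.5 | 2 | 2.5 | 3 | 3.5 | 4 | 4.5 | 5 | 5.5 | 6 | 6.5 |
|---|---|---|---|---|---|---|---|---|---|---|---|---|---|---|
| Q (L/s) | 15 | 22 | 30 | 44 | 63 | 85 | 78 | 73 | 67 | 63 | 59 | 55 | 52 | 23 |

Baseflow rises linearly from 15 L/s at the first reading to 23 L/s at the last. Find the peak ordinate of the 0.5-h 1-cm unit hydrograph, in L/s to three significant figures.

Direct runoff: 0.00, 6.38, 13.77, 27.15, 45.54, 66.92, 59.31, 53.69, 47.08, 42.46, 37.85, 33.23, 29.62, 0.00 L/s; ΣQ_DR = 463.0 L/s, peak = 66.92 L/s.
Runoff depth d = ΣQ_DR·Δt / A = 463.0 × 1800 / (10.4 ha) = 8.013 mm.
The 1-cm UH is the DRH scaled by (10 mm)/d, so U_p = 66.92 × 10/8.013 = 83.5 L/s.

U_p ≈ 83.5 L/s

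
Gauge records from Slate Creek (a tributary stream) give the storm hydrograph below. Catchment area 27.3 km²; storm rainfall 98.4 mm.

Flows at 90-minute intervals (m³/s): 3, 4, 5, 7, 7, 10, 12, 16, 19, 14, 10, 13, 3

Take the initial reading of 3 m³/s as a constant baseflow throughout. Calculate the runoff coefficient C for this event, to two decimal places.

C ≈ 0.17

ΣQ_DR = 84.00 m³/s; V = ΣQ_DR·Δt = 4.536 × 10^5 m³.
Runoff depth d = V / A = 16.62 mm.
C = d / P = 16.62 / 98.4 = 0.17.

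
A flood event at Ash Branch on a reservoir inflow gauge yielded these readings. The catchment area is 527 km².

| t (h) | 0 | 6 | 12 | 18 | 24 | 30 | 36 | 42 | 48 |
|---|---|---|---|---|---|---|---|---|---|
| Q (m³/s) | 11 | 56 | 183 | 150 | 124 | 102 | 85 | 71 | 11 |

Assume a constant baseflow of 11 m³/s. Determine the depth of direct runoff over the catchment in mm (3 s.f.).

d ≈ 28.4 mm

Direct runoff: 0.0, 45.0, 172.0, 139.0, 113.0, 91.0, 74.0, 60.0, 0.0 m³/s; ΣQ_DR = 694.0 m³/s.
V = ΣQ_DR · Δt = 694.0 × 21600 s = 1.499 × 10^7 m³.
Over A = 527 km², depth = V / A = 28.4 mm.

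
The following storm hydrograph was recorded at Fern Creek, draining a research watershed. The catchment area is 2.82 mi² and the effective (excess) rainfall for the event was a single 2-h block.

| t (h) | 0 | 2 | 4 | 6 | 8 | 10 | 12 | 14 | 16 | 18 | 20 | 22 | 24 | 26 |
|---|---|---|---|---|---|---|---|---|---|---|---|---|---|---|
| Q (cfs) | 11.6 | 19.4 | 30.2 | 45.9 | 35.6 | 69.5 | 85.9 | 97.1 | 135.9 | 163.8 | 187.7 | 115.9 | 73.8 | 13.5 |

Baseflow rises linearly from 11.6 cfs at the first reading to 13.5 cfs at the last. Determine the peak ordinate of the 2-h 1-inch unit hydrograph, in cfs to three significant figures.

Direct runoff: 0.00, 7.65, 18.31, 33.86, 23.42, 57.17, 73.42, 84.48, 123.13, 150.88, 174.64, 102.69, 60.45, 0.00 cfs; ΣQ_DR = 910.1 cfs, peak = 174.64 cfs.
Runoff depth d = ΣQ_DR·Δt / A = 910.1 × 7200 / (2.82 mi²) = 1.000 in.
The 1-inch UH is the DRH scaled by (1 in)/d, so U_p = 174.64 × 1/1.000 = 175 cfs.

U_p ≈ 175 cfs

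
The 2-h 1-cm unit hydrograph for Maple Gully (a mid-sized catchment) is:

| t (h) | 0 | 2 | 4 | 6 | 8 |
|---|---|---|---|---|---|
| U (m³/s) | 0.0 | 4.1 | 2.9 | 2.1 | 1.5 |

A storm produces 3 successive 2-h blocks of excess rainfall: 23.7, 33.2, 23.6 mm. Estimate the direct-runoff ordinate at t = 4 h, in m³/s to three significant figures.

Q ≈ 20.5 m³/s

By discrete convolution, Q_j = Σ (P_i / 10 mm) · U_{j−i}.
At t = 4 h (j=2): Q = (23.7/10)·2.9 + (33.2/10)·4.1 + (23.6/10)·0.0 = 20.5 m³/s.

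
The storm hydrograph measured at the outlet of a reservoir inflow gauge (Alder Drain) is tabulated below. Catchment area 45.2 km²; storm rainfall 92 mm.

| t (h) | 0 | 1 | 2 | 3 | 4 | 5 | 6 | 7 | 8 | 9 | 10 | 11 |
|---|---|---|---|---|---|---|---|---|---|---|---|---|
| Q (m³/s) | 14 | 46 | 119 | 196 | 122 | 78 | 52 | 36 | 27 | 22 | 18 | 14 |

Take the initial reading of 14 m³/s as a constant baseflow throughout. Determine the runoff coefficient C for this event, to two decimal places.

ΣQ_DR = 576.0 m³/s; V = ΣQ_DR·Δt = 2.074 × 10^6 m³.
Runoff depth d = V / A = 45.88 mm.
C = d / P = 45.88 / 92 = 0.50.

C ≈ 0.50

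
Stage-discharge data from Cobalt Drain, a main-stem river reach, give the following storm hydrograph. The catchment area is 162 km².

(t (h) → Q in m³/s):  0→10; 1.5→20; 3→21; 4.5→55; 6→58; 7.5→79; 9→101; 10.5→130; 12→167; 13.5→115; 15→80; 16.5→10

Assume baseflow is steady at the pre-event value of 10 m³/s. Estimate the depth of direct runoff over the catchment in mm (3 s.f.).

d ≈ 24.2 mm

Direct runoff: 0.0, 10.0, 11.0, 45.0, 48.0, 69.0, 91.0, 120.0, 157.0, 105.0, 70.0, 0.0 m³/s; ΣQ_DR = 726.0 m³/s.
V = ΣQ_DR · Δt = 726.0 × 5400 s = 3.920 × 10^6 m³.
Over A = 162 km², depth = V / A = 24.2 mm.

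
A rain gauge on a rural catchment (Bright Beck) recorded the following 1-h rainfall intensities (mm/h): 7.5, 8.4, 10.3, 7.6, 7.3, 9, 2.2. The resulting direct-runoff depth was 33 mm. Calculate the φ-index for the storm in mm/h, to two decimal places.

φ ≈ 2.85 mm/h

Only the 6 blocks with intensity above φ contribute runoff: 7.5, 8.4, 10.3, 7.6, 7.3, 9 mm/h.
Σ(I−φ)·Δt = d  ⇒  (7.5+8.4+10.3+7.6+7.3+9 − 6φ)·1 = 33
φ = (50.10 − 33/1) / 6 = 2.85 mm/h.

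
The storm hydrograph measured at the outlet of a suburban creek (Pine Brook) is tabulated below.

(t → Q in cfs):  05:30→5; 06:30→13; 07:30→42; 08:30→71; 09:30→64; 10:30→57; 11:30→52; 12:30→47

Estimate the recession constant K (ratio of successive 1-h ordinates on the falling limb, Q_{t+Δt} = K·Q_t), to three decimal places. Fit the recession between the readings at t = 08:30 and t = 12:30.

K ≈ 0.902

Using the recession-limb readings at t = 08:30 and t = 12:30: Q falls from 71 to 47 cfs over 4 intervals.
K = (Q₂/Q₁)^(1/4) = (47/71)^(1/4) = 0.902.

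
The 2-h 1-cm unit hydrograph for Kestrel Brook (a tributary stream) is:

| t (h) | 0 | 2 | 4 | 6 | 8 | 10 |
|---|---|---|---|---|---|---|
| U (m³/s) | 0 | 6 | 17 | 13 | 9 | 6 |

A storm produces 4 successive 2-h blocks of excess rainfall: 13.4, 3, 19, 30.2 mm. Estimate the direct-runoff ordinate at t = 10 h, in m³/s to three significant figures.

By discrete convolution, Q_j = Σ (P_i / 10 mm) · U_{j−i}.
At t = 10 h (j=5): Q = (13.4/10)·6 + (3/10)·9 + (19/10)·13 + (30.2/10)·17 = 86.8 m³/s.

Q ≈ 86.8 m³/s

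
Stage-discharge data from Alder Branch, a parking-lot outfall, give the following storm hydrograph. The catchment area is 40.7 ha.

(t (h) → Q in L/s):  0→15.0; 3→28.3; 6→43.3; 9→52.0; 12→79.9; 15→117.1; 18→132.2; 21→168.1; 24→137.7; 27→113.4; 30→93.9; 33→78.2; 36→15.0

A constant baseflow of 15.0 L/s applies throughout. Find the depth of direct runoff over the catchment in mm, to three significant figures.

Direct runoff: 0.0, 13.3, 28.3, 37.0, 64.9, 102.1, 117.2, 153.1, 122.7, 98.4, 78.9, 63.2, 0.0 L/s; ΣQ_DR = 879.1 L/s.
V = ΣQ_DR · Δt = 879.1 × 10800 s = 9.494 × 10^6 L.
Over A = 40.7 ha, depth = V / A = 23.3 mm.

d ≈ 23.3 mm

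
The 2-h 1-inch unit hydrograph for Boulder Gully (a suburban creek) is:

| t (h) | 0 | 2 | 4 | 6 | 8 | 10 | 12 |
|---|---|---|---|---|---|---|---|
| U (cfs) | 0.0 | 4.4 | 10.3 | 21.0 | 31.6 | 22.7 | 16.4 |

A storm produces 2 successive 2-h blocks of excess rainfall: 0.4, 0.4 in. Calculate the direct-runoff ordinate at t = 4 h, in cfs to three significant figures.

Q ≈ 5.88 cfs

By discrete convolution, Q_j = Σ (P_i / 1 in) · U_{j−i}.
At t = 4 h (j=2): Q = (0.4/1)·10.3 + (0.4/1)·4.4 = 5.88 cfs.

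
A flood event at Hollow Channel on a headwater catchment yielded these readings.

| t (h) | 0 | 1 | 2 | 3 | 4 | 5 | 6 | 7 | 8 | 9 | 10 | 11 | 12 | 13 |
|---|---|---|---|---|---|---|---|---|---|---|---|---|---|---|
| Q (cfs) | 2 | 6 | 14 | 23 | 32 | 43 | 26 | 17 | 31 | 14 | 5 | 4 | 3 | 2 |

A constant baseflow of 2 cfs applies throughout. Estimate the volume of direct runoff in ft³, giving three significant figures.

Direct-runoff ordinates (Q − Q_b): 0.0, 4.0, 12.0, 21.0, 30.0, 41.0, 24.0, 15.0, 29.0, 12.0, 3.0, 2.0, 1.0, 0.0 cfs.
ΣQ_DR = 194.0 cfs.
With Δt = 1 h = 3600 s, V = ΣQ_DR · Δt = 194.0 × 3600 = 6.98 × 10^5 ft³.

V ≈ 6.98 × 10^5 ft³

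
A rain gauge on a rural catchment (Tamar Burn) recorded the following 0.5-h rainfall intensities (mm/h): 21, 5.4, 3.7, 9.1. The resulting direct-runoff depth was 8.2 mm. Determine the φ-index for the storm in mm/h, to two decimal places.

φ ≈ 6.85 mm/h

Only the 2 blocks with intensity above φ contribute runoff: 21, 9.1 mm/h.
Σ(I−φ)·Δt = d  ⇒  (21+9.1 − 2φ)·0.5 = 8.2
φ = (30.10 − 8.2/0.5) / 2 = 6.85 mm/h.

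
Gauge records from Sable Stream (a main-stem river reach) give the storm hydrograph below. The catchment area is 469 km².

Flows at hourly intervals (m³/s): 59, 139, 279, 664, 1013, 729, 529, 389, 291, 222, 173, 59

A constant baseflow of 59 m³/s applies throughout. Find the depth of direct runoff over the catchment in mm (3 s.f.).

Direct runoff: 0.0, 80.0, 220.0, 605.0, 954.0, 670.0, 470.0, 330.0, 232.0, 163.0, 114.0, 0.0 m³/s; ΣQ_DR = 3838 m³/s.
V = ΣQ_DR · Δt = 3838 × 3600 s = 1.382 × 10^7 m³.
Over A = 469 km², depth = V / A = 29.5 mm.

d ≈ 29.5 mm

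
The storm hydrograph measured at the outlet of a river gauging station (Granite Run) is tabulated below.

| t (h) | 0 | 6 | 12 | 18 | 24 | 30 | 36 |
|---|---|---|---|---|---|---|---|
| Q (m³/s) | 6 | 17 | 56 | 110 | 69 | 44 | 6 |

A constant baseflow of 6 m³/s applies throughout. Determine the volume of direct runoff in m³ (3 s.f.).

Direct-runoff ordinates (Q − Q_b): 0.0, 11.0, 50.0, 104.0, 63.0, 38.0, 0.0 m³/s.
ΣQ_DR = 266.0 m³/s.
With Δt = 6 h = 21600 s, V = ΣQ_DR · Δt = 266.0 × 21600 = 5.75 × 10^6 m³.

V ≈ 5.75 × 10^6 m³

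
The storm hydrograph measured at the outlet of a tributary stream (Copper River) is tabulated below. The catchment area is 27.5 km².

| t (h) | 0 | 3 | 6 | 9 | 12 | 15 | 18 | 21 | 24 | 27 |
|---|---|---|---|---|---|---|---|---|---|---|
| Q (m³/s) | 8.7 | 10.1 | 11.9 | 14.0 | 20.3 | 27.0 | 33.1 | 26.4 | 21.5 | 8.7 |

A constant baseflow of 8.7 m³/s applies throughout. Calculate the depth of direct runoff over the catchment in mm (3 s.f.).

Direct runoff: 0.0, 1.4, 3.2, 5.3, 11.6, 18.3, 24.4, 17.7, 12.8, 0.0 m³/s; ΣQ_DR = 94.70 m³/s.
V = ΣQ_DR · Δt = 94.70 × 10800 s = 1.023 × 10^6 m³.
Over A = 27.5 km², depth = V / A = 37.2 mm.

d ≈ 37.2 mm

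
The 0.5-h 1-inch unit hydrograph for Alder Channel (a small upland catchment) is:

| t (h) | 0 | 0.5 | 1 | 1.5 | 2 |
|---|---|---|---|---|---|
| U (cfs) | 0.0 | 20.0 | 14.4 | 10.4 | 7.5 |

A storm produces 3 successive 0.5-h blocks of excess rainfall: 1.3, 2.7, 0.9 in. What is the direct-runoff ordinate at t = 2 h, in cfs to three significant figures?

Q ≈ 50.8 cfs

By discrete convolution, Q_j = Σ (P_i / 1 in) · U_{j−i}.
At t = 2 h (j=4): Q = (1.3/1)·7.5 + (2.7/1)·10.4 + (0.9/1)·14.4 = 50.8 cfs.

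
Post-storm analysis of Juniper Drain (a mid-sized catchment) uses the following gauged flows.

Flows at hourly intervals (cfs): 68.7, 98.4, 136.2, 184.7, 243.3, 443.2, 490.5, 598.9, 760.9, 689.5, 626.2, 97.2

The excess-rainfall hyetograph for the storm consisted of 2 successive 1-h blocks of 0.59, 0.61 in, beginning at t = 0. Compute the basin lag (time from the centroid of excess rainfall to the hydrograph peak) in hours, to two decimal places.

t_L ≈ 6.99 h

Centroid of excess rainfall: t_c = Σ P_i·t̄_i / ΣP_i = 1.0083 h (block centres at 0.5, 1.5 h).
Hydrograph peak occurs at t = 8 h, so basin lag t_L = 8 − 1.0083 = 6.99 h.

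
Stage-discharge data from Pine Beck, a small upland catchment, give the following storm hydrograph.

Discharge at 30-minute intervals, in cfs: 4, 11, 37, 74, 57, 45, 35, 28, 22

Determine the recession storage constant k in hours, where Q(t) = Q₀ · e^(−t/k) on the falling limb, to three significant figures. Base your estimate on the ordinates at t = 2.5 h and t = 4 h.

On the falling limb, Q drops from 45 to 22 cfs between t = 2.5 h and t = 4 h (Δt = 1.5 h).
k = −Δt / ln(Q₂/Q₁) = −1.5 / ln(22/45) = 2.10 h.

k ≈ 2.10 h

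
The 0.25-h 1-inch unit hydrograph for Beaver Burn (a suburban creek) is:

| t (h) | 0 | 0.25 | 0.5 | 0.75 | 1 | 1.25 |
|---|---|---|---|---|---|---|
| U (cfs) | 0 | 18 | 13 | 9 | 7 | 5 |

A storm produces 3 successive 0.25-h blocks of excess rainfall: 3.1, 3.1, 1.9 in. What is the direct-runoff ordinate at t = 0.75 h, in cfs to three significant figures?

Q ≈ 102 cfs

By discrete convolution, Q_j = Σ (P_i / 1 in) · U_{j−i}.
At t = 0.75 h (j=3): Q = (3.1/1)·9 + (3.1/1)·13 + (1.9/1)·18 = 102 cfs.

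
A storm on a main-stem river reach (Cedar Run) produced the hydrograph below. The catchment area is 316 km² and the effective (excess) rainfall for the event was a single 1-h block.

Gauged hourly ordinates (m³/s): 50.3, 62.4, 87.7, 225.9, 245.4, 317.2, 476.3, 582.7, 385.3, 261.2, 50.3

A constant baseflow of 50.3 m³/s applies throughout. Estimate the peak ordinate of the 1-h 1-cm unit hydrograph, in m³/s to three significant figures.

U_p ≈ 213 m³/s

Direct runoff: 0.0, 12.1, 37.4, 175.6, 195.1, 266.9, 426.0, 532.4, 335.0, 210.9, 0.0 m³/s; ΣQ_DR = 2191 m³/s, peak = 532.4 m³/s.
Runoff depth d = ΣQ_DR·Δt / A = 2191 × 3600 / (316 km²) = 24.97 mm.
The 1-cm UH is the DRH scaled by (10 mm)/d, so U_p = 532.4 × 10/24.97 = 213 m³/s.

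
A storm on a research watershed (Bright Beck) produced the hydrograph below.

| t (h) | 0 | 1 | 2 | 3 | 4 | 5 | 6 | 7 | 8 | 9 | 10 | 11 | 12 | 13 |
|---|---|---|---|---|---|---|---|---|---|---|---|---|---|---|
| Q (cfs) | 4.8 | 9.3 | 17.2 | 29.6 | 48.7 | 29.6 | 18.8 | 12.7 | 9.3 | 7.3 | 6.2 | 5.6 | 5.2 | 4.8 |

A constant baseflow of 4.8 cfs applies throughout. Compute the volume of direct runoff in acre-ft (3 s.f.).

V ≈ 11.7 acre-ft

Direct-runoff ordinates (Q − Q_b): 0.0, 4.5, 12.4, 24.8, 43.9, 24.8, 14.0, 7.9, 4.5, 2.5, 1.4, 0.8, 0.4, 0.0 cfs.
ΣQ_DR = 141.9 cfs.
With Δt = 1 h = 3600 s, V = ΣQ_DR · Δt = 141.9 × 3600 = 5.11 × 10^5 ft³ = 11.7 acre-ft.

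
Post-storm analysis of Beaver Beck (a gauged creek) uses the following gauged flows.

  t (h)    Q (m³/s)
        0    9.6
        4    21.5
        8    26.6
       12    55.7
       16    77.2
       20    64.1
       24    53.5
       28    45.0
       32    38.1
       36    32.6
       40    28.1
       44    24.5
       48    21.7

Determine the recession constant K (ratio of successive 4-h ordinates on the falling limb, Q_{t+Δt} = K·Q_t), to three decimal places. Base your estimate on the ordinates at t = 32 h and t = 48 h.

Using the recession-limb readings at t = 32 h and t = 48 h: Q falls from 38.1 to 21.7 m³/s over 4 intervals.
K = (Q₂/Q₁)^(1/4) = (21.7/38.1)^(1/4) = 0.869.

K ≈ 0.869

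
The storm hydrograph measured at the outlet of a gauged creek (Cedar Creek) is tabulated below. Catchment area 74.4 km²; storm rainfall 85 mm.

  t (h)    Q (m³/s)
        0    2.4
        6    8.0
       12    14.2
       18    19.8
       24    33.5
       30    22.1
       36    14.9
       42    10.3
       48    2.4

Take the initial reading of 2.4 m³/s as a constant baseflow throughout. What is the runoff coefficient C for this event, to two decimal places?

C ≈ 0.36

ΣQ_DR = 106.0 m³/s; V = ΣQ_DR·Δt = 2.290 × 10^6 m³.
Runoff depth d = V / A = 30.77 mm.
C = d / P = 30.77 / 85 = 0.36.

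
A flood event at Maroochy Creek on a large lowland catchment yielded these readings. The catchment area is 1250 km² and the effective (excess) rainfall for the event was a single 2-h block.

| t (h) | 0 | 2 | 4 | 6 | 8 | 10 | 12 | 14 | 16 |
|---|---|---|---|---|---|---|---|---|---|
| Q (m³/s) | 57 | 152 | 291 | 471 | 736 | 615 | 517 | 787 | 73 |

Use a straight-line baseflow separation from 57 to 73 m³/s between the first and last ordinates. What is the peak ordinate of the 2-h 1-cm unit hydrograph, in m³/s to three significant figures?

Direct runoff: 0.00, 93.00, 230.00, 408.00, 671.00, 548.00, 448.00, 716.00, 0.00 m³/s; ΣQ_DR = 3114 m³/s, peak = 716.00 m³/s.
Runoff depth d = ΣQ_DR·Δt / A = 3114 × 7200 / (1250 km²) = 17.94 mm.
The 1-cm UH is the DRH scaled by (10 mm)/d, so U_p = 716.00 × 10/17.94 = 399 m³/s.

U_p ≈ 399 m³/s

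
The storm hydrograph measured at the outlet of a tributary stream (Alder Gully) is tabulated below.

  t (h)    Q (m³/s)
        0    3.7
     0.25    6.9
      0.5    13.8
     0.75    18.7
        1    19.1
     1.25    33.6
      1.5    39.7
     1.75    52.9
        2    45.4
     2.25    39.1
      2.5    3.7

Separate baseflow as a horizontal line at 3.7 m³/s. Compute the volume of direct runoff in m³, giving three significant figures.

V ≈ 2.12 × 10^5 m³

Direct-runoff ordinates (Q − Q_b): 0.0, 3.2, 10.1, 15.0, 15.4, 29.9, 36.0, 49.2, 41.7, 35.4, 0.0 m³/s.
ΣQ_DR = 235.9 m³/s.
With Δt = 0.25 h = 900 s, V = ΣQ_DR · Δt = 235.9 × 900 = 2.12 × 10^5 m³.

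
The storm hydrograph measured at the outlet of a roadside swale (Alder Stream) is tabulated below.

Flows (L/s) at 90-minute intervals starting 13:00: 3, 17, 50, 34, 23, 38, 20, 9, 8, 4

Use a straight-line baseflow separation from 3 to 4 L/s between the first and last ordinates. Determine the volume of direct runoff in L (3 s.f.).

V ≈ 9.23 × 10^5 L

Direct-runoff ordinates (Q − Q_b): 0.00, 13.89, 46.78, 30.67, 19.56, 34.44, 16.33, 5.22, 4.11, 0.00 L/s.
ΣQ_DR = 171.0 L/s.
With Δt = 1.5 h = 5400 s, V = ΣQ_DR · Δt = 171.0 × 5400 = 9.23 × 10^5 L.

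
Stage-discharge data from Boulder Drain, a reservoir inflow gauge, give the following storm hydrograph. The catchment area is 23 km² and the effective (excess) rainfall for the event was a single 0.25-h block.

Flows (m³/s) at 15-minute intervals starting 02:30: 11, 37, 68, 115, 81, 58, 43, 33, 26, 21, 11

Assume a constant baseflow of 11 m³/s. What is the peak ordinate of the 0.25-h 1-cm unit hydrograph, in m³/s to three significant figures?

U_p ≈ 69.4 m³/s

Direct runoff: 0.0, 26.0, 57.0, 104.0, 70.0, 47.0, 32.0, 22.0, 15.0, 10.0, 0.0 m³/s; ΣQ_DR = 383.0 m³/s, peak = 104.0 m³/s.
Runoff depth d = ΣQ_DR·Δt / A = 383.0 × 900 / (23 km²) = 14.99 mm.
The 1-cm UH is the DRH scaled by (10 mm)/d, so U_p = 104.0 × 10/14.99 = 69.4 m³/s.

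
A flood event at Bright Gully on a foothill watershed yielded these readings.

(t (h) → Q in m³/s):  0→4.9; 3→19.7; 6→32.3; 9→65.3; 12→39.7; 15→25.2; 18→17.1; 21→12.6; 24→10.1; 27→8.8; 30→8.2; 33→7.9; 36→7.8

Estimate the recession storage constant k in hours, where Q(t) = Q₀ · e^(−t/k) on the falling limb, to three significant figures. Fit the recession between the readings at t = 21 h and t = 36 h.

k ≈ 31.3 h

On the falling limb, Q drops from 12.6 to 7.8 m³/s between t = 21 h and t = 36 h (Δt = 15 h).
k = −Δt / ln(Q₂/Q₁) = −15 / ln(7.8/12.6) = 31.3 h.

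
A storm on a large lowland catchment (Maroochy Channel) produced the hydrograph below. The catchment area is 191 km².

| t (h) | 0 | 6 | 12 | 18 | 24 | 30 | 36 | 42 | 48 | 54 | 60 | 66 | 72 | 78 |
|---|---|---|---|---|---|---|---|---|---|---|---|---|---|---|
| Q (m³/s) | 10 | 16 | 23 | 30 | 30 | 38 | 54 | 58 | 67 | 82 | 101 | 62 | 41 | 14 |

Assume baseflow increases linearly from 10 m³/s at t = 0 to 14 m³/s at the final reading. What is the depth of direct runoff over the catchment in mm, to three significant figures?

d ≈ 51.8 mm

Direct runoff: 0.00, 5.69, 12.38, 19.08, 18.77, 26.46, 42.15, 45.85, 54.54, 69.23, 87.92, 48.62, 27.31, 0.00 m³/s; ΣQ_DR = 458.0 m³/s.
V = ΣQ_DR · Δt = 458.0 × 21600 s = 9.893 × 10^6 m³.
Over A = 191 km², depth = V / A = 51.8 mm.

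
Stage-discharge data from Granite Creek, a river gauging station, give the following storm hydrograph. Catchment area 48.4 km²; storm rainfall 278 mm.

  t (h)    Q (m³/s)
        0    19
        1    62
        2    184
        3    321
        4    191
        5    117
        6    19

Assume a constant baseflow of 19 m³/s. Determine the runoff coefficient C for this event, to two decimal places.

C ≈ 0.21

ΣQ_DR = 780.0 m³/s; V = ΣQ_DR·Δt = 2.808 × 10^6 m³.
Runoff depth d = V / A = 58.02 mm.
C = d / P = 58.02 / 278 = 0.21.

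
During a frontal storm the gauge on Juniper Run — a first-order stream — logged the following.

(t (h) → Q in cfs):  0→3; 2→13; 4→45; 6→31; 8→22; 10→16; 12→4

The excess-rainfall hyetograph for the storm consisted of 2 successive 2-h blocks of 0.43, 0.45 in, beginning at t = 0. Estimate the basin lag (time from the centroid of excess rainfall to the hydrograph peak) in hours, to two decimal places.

t_L ≈ 1.98 h

Centroid of excess rainfall: t_c = Σ P_i·t̄_i / ΣP_i = 2.0227 h (block centres at 1, 3 h).
Hydrograph peak occurs at t = 4 h, so basin lag t_L = 4 − 2.0227 = 1.98 h.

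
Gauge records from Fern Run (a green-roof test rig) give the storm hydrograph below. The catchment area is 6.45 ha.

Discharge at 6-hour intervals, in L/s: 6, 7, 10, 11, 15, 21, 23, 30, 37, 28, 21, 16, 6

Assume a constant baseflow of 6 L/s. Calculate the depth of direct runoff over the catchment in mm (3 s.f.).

d ≈ 51.2 mm

Direct runoff: 0.0, 1.0, 4.0, 5.0, 9.0, 15.0, 17.0, 24.0, 31.0, 22.0, 15.0, 10.0, 0.0 L/s; ΣQ_DR = 153.0 L/s.
V = ΣQ_DR · Δt = 153.0 × 21600 s = 3.305 × 10^6 L.
Over A = 6.45 ha, depth = V / A = 51.2 mm.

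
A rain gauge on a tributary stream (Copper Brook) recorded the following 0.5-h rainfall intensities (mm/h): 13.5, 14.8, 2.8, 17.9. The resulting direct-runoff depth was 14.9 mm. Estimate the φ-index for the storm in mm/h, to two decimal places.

Only the 3 blocks with intensity above φ contribute runoff: 13.5, 14.8, 17.9 mm/h.
Σ(I−φ)·Δt = d  ⇒  (13.5+14.8+17.9 − 3φ)·0.5 = 14.9
φ = (46.20 − 14.9/0.5) / 3 = 5.47 mm/h.

φ ≈ 5.47 mm/h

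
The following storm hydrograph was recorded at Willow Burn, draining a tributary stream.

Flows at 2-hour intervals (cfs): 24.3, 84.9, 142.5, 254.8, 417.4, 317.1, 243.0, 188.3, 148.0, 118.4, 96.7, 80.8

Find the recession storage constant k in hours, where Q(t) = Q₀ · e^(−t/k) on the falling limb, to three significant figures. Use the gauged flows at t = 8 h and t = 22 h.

On the falling limb, Q drops from 417.4 to 80.8 cfs between t = 8 h and t = 22 h (Δt = 14 h).
k = −Δt / ln(Q₂/Q₁) = −14 / ln(80.8/417.4) = 8.53 h.

k ≈ 8.53 h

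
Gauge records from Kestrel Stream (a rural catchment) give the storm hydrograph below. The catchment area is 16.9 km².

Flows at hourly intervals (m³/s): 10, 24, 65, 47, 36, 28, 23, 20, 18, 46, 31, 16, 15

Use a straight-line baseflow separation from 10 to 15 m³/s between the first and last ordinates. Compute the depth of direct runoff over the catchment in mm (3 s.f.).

d ≈ 46.1 mm

Direct runoff: 0.00, 13.58, 54.17, 35.75, 24.33, 15.92, 10.50, 7.08, 4.67, 32.25, 16.83, 1.42, 0.00 m³/s; ΣQ_DR = 216.5 m³/s.
V = ΣQ_DR · Δt = 216.5 × 3600 s = 7.794 × 10^5 m³.
Over A = 16.9 km², depth = V / A = 46.1 mm.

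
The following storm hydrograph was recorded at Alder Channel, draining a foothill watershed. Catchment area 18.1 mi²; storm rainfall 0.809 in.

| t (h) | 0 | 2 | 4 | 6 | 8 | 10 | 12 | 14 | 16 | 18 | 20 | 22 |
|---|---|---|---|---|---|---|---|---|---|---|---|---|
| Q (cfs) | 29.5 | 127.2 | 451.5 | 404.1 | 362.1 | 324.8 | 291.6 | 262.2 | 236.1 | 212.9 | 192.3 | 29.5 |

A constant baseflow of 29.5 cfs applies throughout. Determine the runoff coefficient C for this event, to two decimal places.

ΣQ_DR = 2570 cfs; V = ΣQ_DR·Δt = 1.850 × 10^7 ft³.
Runoff depth d = V / A = 0.4400 in.
C = d / P = 0.4400 / 0.809 = 0.54.

C ≈ 0.54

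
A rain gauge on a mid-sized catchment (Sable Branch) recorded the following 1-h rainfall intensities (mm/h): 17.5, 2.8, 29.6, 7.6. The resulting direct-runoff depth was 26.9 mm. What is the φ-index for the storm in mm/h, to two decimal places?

Only the 2 blocks with intensity above φ contribute runoff: 17.5, 29.6 mm/h.
Σ(I−φ)·Δt = d  ⇒  (17.5+29.6 − 2φ)·1 = 26.9
φ = (47.10 − 26.9/1) / 2 = 10.10 mm/h.

φ ≈ 10.10 mm/h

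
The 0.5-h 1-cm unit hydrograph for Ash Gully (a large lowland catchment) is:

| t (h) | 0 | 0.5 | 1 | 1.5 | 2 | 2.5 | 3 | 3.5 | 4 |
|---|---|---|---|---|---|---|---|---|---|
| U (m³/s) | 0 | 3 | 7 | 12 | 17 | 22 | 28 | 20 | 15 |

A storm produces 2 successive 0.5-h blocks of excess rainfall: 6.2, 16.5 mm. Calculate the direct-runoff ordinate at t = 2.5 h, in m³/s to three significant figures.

By discrete convolution, Q_j = Σ (P_i / 10 mm) · U_{j−i}.
At t = 2.5 h (j=5): Q = (6.2/10)·22 + (16.5/10)·17 = 41.7 m³/s.

Q ≈ 41.7 m³/s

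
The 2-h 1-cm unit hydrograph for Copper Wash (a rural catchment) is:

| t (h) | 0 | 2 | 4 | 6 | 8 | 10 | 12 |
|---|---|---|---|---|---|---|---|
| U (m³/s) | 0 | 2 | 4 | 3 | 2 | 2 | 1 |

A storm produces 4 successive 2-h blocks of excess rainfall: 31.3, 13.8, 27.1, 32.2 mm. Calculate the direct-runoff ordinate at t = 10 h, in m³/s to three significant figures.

By discrete convolution, Q_j = Σ (P_i / 10 mm) · U_{j−i}.
At t = 10 h (j=5): Q = (31.3/10)·2 + (13.8/10)·2 + (27.1/10)·3 + (32.2/10)·4 = 30.0 m³/s.

Q ≈ 30.0 m³/s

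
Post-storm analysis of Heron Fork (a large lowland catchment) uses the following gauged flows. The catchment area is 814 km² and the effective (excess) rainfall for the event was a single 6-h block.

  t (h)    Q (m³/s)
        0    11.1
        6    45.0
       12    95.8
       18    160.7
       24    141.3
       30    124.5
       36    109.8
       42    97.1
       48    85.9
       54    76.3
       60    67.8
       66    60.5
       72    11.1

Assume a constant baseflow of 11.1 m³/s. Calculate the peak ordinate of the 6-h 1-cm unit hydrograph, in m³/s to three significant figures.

Direct runoff: 0.0, 33.9, 84.7, 149.6, 130.2, 113.4, 98.7, 86.0, 74.8, 65.2, 56.7, 49.4, 0.0 m³/s; ΣQ_DR = 942.6 m³/s, peak = 149.6 m³/s.
Runoff depth d = ΣQ_DR·Δt / A = 942.6 × 21600 / (814 km²) = 25.01 mm.
The 1-cm UH is the DRH scaled by (10 mm)/d, so U_p = 149.6 × 10/25.01 = 59.8 m³/s.

U_p ≈ 59.8 m³/s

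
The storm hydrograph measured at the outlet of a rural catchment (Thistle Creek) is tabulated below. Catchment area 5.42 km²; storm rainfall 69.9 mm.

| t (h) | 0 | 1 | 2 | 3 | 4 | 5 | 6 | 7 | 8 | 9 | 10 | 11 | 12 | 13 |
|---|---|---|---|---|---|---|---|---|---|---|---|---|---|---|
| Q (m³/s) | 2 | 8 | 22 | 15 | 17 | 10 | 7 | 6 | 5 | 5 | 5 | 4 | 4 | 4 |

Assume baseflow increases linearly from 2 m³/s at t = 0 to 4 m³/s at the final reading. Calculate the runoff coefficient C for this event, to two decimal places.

ΣQ_DR = 72.00 m³/s; V = ΣQ_DR·Δt = 2.592 × 10^5 m³.
Runoff depth d = V / A = 47.82 mm.
C = d / P = 47.82 / 69.9 = 0.68.

C ≈ 0.68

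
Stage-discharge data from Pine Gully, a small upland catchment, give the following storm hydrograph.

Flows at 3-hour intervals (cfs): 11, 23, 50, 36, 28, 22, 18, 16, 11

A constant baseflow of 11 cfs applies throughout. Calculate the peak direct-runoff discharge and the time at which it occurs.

Subtracting baseflow gives direct-runoff ordinates: 0.0, 12.0, 39.0, 25.0, 17.0, 11.0, 7.0, 5.0, 0.0 cfs.
The maximum is 39.0 cfs, occurring at the reading for t = 6 h.

Q_p = 39.0 cfs at t = 6 h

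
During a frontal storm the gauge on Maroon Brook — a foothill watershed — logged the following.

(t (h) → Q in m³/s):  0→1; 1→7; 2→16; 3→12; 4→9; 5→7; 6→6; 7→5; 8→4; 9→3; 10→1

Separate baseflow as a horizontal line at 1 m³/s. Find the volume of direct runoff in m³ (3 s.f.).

V ≈ 2.16 × 10^5 m³

Direct-runoff ordinates (Q − Q_b): 0.0, 6.0, 15.0, 11.0, 8.0, 6.0, 5.0, 4.0, 3.0, 2.0, 0.0 m³/s.
ΣQ_DR = 60.00 m³/s.
With Δt = 1 h = 3600 s, V = ΣQ_DR · Δt = 60.00 × 3600 = 2.16 × 10^5 m³.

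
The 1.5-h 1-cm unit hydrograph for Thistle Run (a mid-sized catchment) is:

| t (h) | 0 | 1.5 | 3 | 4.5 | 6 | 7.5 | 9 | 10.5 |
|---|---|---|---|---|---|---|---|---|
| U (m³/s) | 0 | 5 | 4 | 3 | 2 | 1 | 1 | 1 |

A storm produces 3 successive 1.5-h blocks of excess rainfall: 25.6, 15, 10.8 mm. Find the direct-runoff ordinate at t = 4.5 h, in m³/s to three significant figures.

By discrete convolution, Q_j = Σ (P_i / 10 mm) · U_{j−i}.
At t = 4.5 h (j=3): Q = (25.6/10)·3 + (15/10)·4 + (10.8/10)·5 = 19.1 m³/s.

Q ≈ 19.1 m³/s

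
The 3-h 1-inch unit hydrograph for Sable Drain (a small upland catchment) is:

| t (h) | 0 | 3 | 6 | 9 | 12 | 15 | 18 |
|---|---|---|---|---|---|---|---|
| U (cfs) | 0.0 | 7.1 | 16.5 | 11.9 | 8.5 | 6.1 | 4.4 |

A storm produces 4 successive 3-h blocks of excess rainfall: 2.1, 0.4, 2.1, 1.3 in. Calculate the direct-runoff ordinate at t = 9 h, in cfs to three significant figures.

Q ≈ 46.5 cfs

By discrete convolution, Q_j = Σ (P_i / 1 in) · U_{j−i}.
At t = 9 h (j=3): Q = (2.1/1)·11.9 + (0.4/1)·16.5 + (2.1/1)·7.1 + (1.3/1)·0.0 = 46.5 cfs.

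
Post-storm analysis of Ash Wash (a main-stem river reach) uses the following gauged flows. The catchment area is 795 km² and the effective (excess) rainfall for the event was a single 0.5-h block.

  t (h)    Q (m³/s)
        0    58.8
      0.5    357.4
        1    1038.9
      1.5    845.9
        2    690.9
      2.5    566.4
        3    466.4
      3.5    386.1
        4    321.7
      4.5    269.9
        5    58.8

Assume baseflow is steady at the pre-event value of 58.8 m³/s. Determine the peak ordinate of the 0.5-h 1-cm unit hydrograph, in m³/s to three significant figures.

Direct runoff: 0.0, 298.6, 980.1, 787.1, 632.1, 507.6, 407.6, 327.3, 262.9, 211.1, 0.0 m³/s; ΣQ_DR = 4414 m³/s, peak = 980.1 m³/s.
Runoff depth d = ΣQ_DR·Δt / A = 4414 × 1800 / (795 km²) = 9.995 mm.
The 1-cm UH is the DRH scaled by (10 mm)/d, so U_p = 980.1 × 10/9.995 = 981 m³/s.

U_p ≈ 981 m³/s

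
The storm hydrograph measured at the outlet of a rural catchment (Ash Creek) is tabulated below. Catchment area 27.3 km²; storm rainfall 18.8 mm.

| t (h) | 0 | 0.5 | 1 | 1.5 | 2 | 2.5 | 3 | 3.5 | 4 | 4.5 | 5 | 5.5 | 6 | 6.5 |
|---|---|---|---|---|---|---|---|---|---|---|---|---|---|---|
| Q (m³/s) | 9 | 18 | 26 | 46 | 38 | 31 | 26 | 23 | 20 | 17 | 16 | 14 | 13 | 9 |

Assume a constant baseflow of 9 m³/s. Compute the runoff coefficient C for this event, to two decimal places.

C ≈ 0.63

ΣQ_DR = 180.0 m³/s; V = ΣQ_DR·Δt = 3.240 × 10^5 m³.
Runoff depth d = V / A = 11.87 mm.
C = d / P = 11.87 / 18.8 = 0.63.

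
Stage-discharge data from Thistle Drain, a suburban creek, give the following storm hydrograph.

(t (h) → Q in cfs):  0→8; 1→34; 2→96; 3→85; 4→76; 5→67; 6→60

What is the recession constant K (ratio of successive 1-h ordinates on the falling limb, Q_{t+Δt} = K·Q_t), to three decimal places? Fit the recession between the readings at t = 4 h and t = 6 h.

Using the recession-limb readings at t = 4 h and t = 6 h: Q falls from 76 to 60 cfs over 2 intervals.
K = (Q₂/Q₁)^(1/2) = (60/76)^(1/2) = 0.889.

K ≈ 0.889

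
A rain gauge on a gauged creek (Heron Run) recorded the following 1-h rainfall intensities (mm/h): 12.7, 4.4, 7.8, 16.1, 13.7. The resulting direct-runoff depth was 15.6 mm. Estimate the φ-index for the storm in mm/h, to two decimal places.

Only the 3 blocks with intensity above φ contribute runoff: 12.7, 16.1, 13.7 mm/h.
Σ(I−φ)·Δt = d  ⇒  (12.7+16.1+13.7 − 3φ)·1 = 15.6
φ = (42.50 − 15.6/1) / 3 = 8.97 mm/h.

φ ≈ 8.97 mm/h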